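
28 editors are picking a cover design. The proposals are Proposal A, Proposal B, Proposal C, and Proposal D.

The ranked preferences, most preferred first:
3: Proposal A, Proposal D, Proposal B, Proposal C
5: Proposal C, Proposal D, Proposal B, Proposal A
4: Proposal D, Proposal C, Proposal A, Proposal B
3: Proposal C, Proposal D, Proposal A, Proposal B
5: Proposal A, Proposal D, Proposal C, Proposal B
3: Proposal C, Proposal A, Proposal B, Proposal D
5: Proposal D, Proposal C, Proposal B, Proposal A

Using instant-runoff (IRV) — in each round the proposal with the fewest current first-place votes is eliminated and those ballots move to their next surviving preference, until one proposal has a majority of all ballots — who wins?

Round 1: Proposal A 8, Proposal B 0, Proposal C 11, Proposal D 9. Proposal B eliminated.
Round 2: Proposal A 8, Proposal C 11, Proposal D 9. Proposal A eliminated.
Round 3: Proposal C 11, Proposal D 17. Proposal D has a majority (≥15).

Proposal D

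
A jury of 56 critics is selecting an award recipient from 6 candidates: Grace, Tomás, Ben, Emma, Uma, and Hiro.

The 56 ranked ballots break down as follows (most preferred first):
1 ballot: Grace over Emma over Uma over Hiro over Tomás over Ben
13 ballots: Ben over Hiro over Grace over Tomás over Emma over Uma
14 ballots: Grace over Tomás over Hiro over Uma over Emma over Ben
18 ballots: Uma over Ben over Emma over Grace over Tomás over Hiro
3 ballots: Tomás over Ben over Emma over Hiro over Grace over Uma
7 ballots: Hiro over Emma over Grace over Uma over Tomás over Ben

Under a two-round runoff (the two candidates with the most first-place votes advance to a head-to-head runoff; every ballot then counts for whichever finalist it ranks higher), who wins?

Grace

Round 1 first-place votes: Grace 15, Tomás 3, Ben 13, Emma 0, Uma 18, Hiro 7. Uma and Grace advance.
Runoff: Uma is ranked above Grace on 18 ballots, Grace above Uma on 38.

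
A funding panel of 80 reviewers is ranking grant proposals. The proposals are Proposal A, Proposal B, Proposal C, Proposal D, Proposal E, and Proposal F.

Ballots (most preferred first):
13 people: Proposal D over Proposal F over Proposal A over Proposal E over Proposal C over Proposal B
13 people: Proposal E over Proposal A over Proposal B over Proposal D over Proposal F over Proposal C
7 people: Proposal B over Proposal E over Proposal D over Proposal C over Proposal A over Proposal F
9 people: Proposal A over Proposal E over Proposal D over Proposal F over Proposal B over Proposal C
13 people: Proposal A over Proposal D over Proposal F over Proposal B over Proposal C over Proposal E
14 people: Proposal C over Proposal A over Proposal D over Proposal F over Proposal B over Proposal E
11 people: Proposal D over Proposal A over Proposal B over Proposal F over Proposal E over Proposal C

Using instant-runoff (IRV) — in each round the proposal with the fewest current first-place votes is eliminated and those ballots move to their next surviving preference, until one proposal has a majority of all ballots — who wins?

Round 1: Proposal A 22, Proposal B 7, Proposal C 14, Proposal D 24, Proposal E 13, Proposal F 0. Proposal F eliminated.
Round 2: Proposal A 22, Proposal B 7, Proposal C 14, Proposal D 24, Proposal E 13. Proposal B eliminated.
Round 3: Proposal A 22, Proposal C 14, Proposal D 24, Proposal E 20. Proposal C eliminated.
Round 4: Proposal A 36, Proposal D 24, Proposal E 20. Proposal E eliminated.
Round 5: Proposal A 49, Proposal D 31. Proposal A has a majority (≥41).

Proposal A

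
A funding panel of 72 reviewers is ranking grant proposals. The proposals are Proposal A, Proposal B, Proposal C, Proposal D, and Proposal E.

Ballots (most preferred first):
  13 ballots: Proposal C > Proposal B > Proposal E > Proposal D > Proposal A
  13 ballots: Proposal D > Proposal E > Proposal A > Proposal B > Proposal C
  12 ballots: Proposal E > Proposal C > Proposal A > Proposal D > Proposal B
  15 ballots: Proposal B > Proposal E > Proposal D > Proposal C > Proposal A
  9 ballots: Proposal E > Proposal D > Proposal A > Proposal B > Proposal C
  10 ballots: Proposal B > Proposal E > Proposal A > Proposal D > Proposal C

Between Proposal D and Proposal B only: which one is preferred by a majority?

Proposal B

Proposal D is ranked above Proposal B on 34 ballots; Proposal B above Proposal D on 38.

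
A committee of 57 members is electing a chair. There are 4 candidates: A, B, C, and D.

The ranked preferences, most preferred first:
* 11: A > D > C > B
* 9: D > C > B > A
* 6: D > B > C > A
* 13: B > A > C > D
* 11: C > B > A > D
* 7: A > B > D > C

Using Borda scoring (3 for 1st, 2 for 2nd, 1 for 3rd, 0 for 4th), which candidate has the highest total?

A: 11×3 + 9×0 + 6×0 + 13×2 + 11×1 + 7×3 = 91
B: 11×0 + 9×1 + 6×2 + 13×3 + 11×2 + 7×2 = 96
C: 11×1 + 9×2 + 6×1 + 13×1 + 11×3 + 7×0 = 81
D: 11×2 + 9×3 + 6×3 + 13×0 + 11×0 + 7×1 = 74

B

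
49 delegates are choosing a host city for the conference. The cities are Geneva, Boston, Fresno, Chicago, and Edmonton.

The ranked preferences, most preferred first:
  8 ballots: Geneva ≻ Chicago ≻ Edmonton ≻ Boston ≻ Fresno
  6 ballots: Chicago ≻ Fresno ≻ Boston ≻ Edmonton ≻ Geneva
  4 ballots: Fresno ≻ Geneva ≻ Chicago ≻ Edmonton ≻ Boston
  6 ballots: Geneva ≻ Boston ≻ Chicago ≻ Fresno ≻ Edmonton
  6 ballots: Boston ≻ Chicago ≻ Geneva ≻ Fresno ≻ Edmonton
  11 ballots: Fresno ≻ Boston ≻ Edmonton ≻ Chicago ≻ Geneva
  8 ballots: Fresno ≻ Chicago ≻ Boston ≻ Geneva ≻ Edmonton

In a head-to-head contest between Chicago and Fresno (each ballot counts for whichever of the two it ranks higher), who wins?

Chicago

Chicago is ranked above Fresno on 26 ballots; Fresno above Chicago on 23.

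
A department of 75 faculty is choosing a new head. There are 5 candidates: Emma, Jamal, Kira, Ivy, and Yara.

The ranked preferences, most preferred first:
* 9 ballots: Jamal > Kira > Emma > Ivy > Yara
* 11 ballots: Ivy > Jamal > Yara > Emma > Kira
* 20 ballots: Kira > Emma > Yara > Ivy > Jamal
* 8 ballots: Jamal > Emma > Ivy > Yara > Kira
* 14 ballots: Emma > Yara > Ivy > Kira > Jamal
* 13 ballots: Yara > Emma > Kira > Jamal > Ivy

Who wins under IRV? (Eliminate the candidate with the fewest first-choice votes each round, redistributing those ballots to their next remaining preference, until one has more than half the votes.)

Round 1: Emma 14, Jamal 17, Kira 20, Ivy 11, Yara 13. Ivy eliminated.
Round 2: Emma 14, Jamal 28, Kira 20, Yara 13. Yara eliminated.
Round 3: Emma 27, Jamal 28, Kira 20. Kira eliminated.
Round 4: Emma 47, Jamal 28. Emma has a majority (≥38).

Emma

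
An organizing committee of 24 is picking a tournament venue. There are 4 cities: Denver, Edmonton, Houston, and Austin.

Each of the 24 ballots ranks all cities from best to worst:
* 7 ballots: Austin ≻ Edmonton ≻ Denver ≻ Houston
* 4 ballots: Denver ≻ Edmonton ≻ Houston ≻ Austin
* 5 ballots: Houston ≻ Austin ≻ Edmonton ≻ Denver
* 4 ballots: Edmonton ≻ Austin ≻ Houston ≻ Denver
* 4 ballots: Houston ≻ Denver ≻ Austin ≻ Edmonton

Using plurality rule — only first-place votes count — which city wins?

First-place votes: Denver 4, Edmonton 4, Houston 9, Austin 7.

Houston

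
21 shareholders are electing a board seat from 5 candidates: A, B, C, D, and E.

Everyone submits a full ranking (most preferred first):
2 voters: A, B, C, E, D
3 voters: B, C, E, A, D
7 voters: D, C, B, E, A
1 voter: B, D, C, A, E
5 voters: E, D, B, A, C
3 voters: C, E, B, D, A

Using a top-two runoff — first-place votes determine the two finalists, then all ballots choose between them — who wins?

E

Round 1 first-place votes: A 2, B 4, C 3, D 7, E 5. D and E advance.
Runoff: D is ranked above E on 8 ballots, E above D on 13.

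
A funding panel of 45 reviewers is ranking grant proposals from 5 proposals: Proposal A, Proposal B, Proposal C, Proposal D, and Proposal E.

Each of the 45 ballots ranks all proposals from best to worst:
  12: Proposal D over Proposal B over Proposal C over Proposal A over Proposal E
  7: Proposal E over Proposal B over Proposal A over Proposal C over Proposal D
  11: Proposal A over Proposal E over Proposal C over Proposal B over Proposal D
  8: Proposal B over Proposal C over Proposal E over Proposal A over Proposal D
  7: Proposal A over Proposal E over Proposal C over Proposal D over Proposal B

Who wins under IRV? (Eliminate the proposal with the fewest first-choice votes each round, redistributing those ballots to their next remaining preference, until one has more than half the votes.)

Round 1: Proposal A 18, Proposal B 8, Proposal C 0, Proposal D 12, Proposal E 7. Proposal C eliminated.
Round 2: Proposal A 18, Proposal B 8, Proposal D 12, Proposal E 7. Proposal E eliminated.
Round 3: Proposal A 18, Proposal B 15, Proposal D 12. Proposal D eliminated.
Round 4: Proposal A 18, Proposal B 27. Proposal B has a majority (≥23).

Proposal B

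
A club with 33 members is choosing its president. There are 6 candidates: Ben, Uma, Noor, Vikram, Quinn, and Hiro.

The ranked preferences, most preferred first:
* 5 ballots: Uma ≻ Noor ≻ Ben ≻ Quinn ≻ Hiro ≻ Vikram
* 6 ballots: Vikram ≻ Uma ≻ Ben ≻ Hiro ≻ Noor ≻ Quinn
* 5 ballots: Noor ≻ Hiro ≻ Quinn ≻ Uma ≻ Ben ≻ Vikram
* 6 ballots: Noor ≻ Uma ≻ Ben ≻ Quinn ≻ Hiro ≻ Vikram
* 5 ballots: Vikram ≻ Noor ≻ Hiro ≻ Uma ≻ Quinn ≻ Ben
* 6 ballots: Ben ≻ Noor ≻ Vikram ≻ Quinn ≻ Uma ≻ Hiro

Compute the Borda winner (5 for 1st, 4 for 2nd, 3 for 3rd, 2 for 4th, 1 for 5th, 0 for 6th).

Noor

Ben: 5×3 + 6×3 + 5×1 + 6×3 + 5×0 + 6×5 = 86
Uma: 5×5 + 6×4 + 5×2 + 6×4 + 5×2 + 6×1 = 99
Noor: 5×4 + 6×1 + 5×5 + 6×5 + 5×4 + 6×4 = 125
Vikram: 5×0 + 6×5 + 5×0 + 6×0 + 5×5 + 6×3 = 73
Quinn: 5×2 + 6×0 + 5×3 + 6×2 + 5×1 + 6×2 = 54
Hiro: 5×1 + 6×2 + 5×4 + 6×1 + 5×3 + 6×0 = 58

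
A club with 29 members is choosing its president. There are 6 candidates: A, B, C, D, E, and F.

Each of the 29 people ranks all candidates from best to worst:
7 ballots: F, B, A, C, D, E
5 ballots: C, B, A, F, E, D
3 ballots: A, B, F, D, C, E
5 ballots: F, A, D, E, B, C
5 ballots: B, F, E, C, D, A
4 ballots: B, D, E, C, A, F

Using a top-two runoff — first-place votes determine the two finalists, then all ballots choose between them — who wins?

B

Round 1 first-place votes: A 3, B 9, C 5, D 0, E 0, F 12. F and B advance.
Runoff: F is ranked above B on 12 ballots, B above F on 17.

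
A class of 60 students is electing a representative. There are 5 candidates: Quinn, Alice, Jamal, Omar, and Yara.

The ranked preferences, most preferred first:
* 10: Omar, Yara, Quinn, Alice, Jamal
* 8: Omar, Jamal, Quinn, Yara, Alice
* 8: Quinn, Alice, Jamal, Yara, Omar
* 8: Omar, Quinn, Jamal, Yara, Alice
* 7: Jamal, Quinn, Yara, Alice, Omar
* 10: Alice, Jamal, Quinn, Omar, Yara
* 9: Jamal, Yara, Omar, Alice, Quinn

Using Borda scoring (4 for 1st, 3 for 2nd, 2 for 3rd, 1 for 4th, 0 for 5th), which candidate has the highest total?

Jamal

Quinn: 10×2 + 8×2 + 8×4 + 8×3 + 7×3 + 10×2 + 9×0 = 133
Alice: 10×1 + 8×0 + 8×3 + 8×0 + 7×1 + 10×4 + 9×1 = 90
Jamal: 10×0 + 8×3 + 8×2 + 8×2 + 7×4 + 10×3 + 9×4 = 150
Omar: 10×4 + 8×4 + 8×0 + 8×4 + 7×0 + 10×1 + 9×2 = 132
Yara: 10×3 + 8×1 + 8×1 + 8×1 + 7×2 + 10×0 + 9×3 = 95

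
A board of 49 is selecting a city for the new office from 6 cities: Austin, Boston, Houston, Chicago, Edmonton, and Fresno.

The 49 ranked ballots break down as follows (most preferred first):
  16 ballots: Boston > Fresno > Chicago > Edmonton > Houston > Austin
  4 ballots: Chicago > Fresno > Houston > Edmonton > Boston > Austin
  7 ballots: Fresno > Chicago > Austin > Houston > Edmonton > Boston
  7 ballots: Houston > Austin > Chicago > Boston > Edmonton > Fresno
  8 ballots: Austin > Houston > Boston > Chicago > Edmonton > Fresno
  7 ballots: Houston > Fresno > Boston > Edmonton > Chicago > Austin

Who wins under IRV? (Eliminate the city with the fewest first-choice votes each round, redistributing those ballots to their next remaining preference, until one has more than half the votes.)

Houston

Round 1: Austin 8, Boston 16, Houston 14, Chicago 4, Edmonton 0, Fresno 7. Edmonton eliminated.
Round 2: Austin 8, Boston 16, Houston 14, Chicago 4, Fresno 7. Chicago eliminated.
Round 3: Austin 8, Boston 16, Houston 14, Fresno 11. Austin eliminated.
Round 4: Boston 16, Houston 22, Fresno 11. Fresno eliminated.
Round 5: Boston 16, Houston 33. Houston has a majority (≥25).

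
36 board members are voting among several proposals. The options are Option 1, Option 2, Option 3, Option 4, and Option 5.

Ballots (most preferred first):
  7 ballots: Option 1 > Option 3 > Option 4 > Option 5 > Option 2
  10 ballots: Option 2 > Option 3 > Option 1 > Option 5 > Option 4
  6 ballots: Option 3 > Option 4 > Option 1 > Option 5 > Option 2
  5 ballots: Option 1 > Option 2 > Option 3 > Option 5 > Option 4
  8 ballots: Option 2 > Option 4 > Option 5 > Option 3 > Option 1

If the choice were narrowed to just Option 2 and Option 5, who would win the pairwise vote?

Option 2

Option 2 is ranked above Option 5 on 23 ballots; Option 5 above Option 2 on 13.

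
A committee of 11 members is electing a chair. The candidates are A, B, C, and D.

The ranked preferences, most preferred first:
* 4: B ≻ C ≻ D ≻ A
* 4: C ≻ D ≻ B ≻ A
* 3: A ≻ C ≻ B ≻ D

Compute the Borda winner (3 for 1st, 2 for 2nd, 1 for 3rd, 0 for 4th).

C

A: 4×0 + 4×0 + 3×3 = 9
B: 4×3 + 4×1 + 3×1 = 19
C: 4×2 + 4×3 + 3×2 = 26
D: 4×1 + 4×2 + 3×0 = 12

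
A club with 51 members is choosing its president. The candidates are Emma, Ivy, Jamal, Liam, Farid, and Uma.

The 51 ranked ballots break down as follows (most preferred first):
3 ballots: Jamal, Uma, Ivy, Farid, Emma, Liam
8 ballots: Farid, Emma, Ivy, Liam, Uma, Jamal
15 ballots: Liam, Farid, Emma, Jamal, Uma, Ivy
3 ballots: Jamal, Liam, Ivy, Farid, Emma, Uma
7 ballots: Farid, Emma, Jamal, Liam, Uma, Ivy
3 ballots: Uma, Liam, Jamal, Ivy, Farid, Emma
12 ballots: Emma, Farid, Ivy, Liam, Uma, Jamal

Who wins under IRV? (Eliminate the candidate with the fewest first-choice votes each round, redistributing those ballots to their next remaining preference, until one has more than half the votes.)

Farid

Round 1: Emma 12, Ivy 0, Jamal 6, Liam 15, Farid 15, Uma 3. Ivy eliminated.
Round 2: Emma 12, Jamal 6, Liam 15, Farid 15, Uma 3. Uma eliminated.
Round 3: Emma 12, Jamal 6, Liam 18, Farid 15. Jamal eliminated.
Round 4: Emma 12, Liam 21, Farid 18. Emma eliminated.
Round 5: Liam 21, Farid 30. Farid has a majority (≥26).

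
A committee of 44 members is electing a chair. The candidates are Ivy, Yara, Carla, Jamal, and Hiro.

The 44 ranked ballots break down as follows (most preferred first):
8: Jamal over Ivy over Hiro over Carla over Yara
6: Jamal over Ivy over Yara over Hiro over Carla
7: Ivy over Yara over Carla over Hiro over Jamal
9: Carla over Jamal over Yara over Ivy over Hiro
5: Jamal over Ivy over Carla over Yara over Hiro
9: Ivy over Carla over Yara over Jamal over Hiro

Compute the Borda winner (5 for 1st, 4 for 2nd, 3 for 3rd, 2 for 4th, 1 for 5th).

Ivy: 8×4 + 6×4 + 7×5 + 9×2 + 5×4 + 9×5 = 174
Yara: 8×1 + 6×3 + 7×4 + 9×3 + 5×2 + 9×3 = 118
Carla: 8×2 + 6×1 + 7×3 + 9×5 + 5×3 + 9×4 = 139
Jamal: 8×5 + 6×5 + 7×1 + 9×4 + 5×5 + 9×2 = 156
Hiro: 8×3 + 6×2 + 7×2 + 9×1 + 5×1 + 9×1 = 73

Ivy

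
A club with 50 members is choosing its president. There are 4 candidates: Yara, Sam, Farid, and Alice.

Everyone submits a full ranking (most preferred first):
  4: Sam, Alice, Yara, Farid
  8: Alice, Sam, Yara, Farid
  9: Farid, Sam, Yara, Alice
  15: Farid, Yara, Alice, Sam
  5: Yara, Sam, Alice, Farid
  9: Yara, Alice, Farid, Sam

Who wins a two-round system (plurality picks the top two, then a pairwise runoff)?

Yara

Round 1 first-place votes: Yara 14, Sam 4, Farid 24, Alice 8. Farid and Yara advance.
Runoff: Farid is ranked above Yara on 24 ballots, Yara above Farid on 26.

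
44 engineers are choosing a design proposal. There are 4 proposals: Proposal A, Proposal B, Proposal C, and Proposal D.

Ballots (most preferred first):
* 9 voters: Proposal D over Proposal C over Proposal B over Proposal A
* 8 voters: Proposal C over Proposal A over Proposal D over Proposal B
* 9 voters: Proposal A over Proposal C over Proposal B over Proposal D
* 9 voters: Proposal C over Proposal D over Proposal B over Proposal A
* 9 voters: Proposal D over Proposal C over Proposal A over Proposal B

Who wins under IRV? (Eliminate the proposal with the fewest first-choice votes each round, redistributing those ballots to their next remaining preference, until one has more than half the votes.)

Proposal C

Round 1: Proposal A 9, Proposal B 0, Proposal C 17, Proposal D 18. Proposal B eliminated.
Round 2: Proposal A 9, Proposal C 17, Proposal D 18. Proposal A eliminated.
Round 3: Proposal C 26, Proposal D 18. Proposal C has a majority (≥23).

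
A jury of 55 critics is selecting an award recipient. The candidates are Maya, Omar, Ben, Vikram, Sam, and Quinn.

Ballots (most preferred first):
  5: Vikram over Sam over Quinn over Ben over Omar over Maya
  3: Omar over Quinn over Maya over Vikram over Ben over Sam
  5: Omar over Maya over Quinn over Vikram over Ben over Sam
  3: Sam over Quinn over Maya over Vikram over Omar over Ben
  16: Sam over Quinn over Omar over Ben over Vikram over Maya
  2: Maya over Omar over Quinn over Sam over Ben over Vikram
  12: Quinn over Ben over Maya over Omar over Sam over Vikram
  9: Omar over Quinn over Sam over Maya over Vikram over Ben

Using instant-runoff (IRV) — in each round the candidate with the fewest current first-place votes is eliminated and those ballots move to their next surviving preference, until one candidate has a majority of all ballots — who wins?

Round 1: Maya 2, Omar 17, Ben 0, Vikram 5, Sam 19, Quinn 12. Ben eliminated.
Round 2: Maya 2, Omar 17, Vikram 5, Sam 19, Quinn 12. Maya eliminated.
Round 3: Omar 19, Vikram 5, Sam 19, Quinn 12. Vikram eliminated.
Round 4: Omar 19, Sam 24, Quinn 12. Quinn eliminated.
Round 5: Omar 31, Sam 24. Omar has a majority (≥28).

Omar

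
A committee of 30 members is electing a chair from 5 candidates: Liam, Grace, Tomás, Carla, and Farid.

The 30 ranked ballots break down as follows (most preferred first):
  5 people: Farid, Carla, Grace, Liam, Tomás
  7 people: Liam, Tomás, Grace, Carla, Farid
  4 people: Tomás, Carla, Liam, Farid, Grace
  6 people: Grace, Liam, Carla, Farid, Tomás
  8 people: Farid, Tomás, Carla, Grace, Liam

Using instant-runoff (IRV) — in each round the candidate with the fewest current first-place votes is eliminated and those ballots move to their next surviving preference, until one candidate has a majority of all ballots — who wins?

Round 1: Liam 7, Grace 6, Tomás 4, Carla 0, Farid 13. Carla eliminated.
Round 2: Liam 7, Grace 6, Tomás 4, Farid 13. Tomás eliminated.
Round 3: Liam 11, Grace 6, Farid 13. Grace eliminated.
Round 4: Liam 17, Farid 13. Liam has a majority (≥16).

Liam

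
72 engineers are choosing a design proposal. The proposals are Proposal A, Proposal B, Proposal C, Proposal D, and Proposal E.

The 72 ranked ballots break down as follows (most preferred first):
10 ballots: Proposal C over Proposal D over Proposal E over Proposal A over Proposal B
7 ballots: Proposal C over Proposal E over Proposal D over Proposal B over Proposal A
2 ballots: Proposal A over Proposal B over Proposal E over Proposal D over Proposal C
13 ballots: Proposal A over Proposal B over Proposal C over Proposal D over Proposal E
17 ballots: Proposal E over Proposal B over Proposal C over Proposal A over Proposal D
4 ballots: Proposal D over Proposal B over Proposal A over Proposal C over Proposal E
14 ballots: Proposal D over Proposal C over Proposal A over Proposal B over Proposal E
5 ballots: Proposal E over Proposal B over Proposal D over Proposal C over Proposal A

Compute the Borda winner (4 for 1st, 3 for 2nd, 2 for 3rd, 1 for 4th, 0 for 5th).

Proposal A: 10×1 + 7×0 + 2×4 + 13×4 + 17×1 + 4×2 + 14×2 + 5×0 = 123
Proposal B: 10×0 + 7×1 + 2×3 + 13×3 + 17×3 + 4×3 + 14×1 + 5×3 = 144
Proposal C: 10×4 + 7×4 + 2×0 + 13×2 + 17×2 + 4×1 + 14×3 + 5×1 = 179
Proposal D: 10×3 + 7×2 + 2×1 + 13×1 + 17×0 + 4×4 + 14×4 + 5×2 = 141
Proposal E: 10×2 + 7×3 + 2×2 + 13×0 + 17×4 + 4×0 + 14×0 + 5×4 = 133

Proposal C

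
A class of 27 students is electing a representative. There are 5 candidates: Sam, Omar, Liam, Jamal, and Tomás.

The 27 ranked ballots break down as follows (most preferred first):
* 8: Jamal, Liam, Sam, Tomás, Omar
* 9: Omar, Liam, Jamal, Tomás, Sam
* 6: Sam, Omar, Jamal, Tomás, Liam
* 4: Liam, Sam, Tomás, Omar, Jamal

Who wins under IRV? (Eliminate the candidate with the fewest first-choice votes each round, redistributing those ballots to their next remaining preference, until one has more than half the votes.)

Round 1: Sam 6, Omar 9, Liam 4, Jamal 8, Tomás 0. Tomás eliminated.
Round 2: Sam 6, Omar 9, Liam 4, Jamal 8. Liam eliminated.
Round 3: Sam 10, Omar 9, Jamal 8. Jamal eliminated.
Round 4: Sam 18, Omar 9. Sam has a majority (≥14).

Sam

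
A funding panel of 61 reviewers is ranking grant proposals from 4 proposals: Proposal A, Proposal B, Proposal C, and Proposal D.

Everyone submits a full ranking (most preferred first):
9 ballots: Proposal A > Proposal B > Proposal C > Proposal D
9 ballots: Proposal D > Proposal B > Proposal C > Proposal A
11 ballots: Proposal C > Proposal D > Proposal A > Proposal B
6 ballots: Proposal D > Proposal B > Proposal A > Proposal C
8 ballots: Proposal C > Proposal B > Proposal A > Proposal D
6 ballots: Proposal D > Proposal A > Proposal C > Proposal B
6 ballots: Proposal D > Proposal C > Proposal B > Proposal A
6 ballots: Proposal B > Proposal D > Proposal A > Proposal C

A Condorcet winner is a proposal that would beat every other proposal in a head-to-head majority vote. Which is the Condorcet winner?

Proposal D vs Proposal A: 44–17
Proposal D vs Proposal B: 38–23
Proposal D vs Proposal C: 33–28
Proposal D beats every other proposal.

Proposal D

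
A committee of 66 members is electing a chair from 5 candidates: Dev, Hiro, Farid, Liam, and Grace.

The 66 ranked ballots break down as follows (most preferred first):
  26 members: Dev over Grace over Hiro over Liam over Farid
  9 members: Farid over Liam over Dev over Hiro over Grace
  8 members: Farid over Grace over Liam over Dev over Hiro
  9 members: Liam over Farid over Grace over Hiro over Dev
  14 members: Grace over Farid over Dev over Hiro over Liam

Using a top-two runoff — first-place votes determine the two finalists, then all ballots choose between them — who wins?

Farid

Round 1 first-place votes: Dev 26, Hiro 0, Farid 17, Liam 9, Grace 14. Dev and Farid advance.
Runoff: Dev is ranked above Farid on 26 ballots, Farid above Dev on 40.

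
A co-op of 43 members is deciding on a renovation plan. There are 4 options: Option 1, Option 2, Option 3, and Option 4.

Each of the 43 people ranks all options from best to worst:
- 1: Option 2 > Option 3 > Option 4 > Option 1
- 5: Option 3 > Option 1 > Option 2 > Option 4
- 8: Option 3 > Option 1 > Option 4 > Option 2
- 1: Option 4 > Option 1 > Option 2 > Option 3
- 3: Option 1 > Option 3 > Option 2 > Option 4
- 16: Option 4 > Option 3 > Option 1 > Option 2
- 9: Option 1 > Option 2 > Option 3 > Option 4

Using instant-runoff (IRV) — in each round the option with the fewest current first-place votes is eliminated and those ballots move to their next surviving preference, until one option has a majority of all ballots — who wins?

Round 1: Option 1 12, Option 2 1, Option 3 13, Option 4 17. Option 2 eliminated.
Round 2: Option 1 12, Option 3 14, Option 4 17. Option 1 eliminated.
Round 3: Option 3 26, Option 4 17. Option 3 has a majority (≥22).

Option 3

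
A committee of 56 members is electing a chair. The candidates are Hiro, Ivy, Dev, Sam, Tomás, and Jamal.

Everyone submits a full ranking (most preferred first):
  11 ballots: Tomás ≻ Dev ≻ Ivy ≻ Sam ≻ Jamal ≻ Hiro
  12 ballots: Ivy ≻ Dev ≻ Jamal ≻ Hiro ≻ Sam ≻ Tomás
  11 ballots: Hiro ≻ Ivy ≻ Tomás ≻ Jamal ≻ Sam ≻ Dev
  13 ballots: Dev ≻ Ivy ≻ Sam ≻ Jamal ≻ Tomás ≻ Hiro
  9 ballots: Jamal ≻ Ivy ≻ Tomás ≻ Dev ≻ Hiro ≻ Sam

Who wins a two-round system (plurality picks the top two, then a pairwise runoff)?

Ivy

Round 1 first-place votes: Hiro 11, Ivy 12, Dev 13, Sam 0, Tomás 11, Jamal 9. Dev and Ivy advance.
Runoff: Dev is ranked above Ivy on 24 ballots, Ivy above Dev on 32.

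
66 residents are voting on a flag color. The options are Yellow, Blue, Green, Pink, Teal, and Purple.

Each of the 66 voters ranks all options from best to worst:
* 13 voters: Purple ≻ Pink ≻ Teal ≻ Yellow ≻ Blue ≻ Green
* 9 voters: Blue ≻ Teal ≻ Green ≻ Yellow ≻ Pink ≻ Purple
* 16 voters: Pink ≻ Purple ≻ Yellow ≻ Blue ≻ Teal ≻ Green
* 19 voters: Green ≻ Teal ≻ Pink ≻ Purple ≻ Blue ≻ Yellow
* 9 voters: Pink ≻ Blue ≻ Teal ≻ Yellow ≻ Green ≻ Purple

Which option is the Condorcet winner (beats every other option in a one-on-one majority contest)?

Pink

Pink vs Yellow: 57–9
Pink vs Blue: 57–9
Pink vs Green: 38–28
Pink vs Teal: 38–28
Pink vs Purple: 53–13
Pink beats every other option.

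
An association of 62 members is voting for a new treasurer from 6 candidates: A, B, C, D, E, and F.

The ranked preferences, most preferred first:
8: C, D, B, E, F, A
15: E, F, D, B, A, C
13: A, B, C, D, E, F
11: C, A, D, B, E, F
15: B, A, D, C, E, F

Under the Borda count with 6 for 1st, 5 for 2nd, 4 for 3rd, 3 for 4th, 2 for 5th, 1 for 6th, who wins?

A: 8×1 + 15×2 + 13×6 + 11×5 + 15×5 = 246
B: 8×4 + 15×3 + 13×5 + 11×3 + 15×6 = 265
C: 8×6 + 15×1 + 13×4 + 11×6 + 15×3 = 226
D: 8×5 + 15×4 + 13×3 + 11×4 + 15×4 = 243
E: 8×3 + 15×6 + 13×2 + 11×2 + 15×2 = 192
F: 8×2 + 15×5 + 13×1 + 11×1 + 15×1 = 130

B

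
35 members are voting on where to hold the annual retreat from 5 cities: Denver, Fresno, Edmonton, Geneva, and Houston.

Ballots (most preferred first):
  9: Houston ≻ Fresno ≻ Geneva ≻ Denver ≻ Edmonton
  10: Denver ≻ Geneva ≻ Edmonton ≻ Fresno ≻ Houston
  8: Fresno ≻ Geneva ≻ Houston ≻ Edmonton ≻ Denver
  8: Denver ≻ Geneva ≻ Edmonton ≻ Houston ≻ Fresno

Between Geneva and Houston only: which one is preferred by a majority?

Geneva

Geneva is ranked above Houston on 26 ballots; Houston above Geneva on 9.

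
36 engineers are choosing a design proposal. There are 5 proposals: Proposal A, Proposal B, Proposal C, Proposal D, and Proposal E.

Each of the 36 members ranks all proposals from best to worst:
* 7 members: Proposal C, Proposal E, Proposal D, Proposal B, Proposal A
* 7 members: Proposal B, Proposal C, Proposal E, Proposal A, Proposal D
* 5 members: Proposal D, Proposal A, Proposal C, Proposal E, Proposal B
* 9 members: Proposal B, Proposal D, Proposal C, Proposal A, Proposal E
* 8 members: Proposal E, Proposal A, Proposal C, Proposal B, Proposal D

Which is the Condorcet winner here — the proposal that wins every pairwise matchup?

Proposal C vs Proposal A: 23–13
Proposal C vs Proposal B: 20–16
Proposal C vs Proposal D: 22–14
Proposal C vs Proposal E: 28–8
Proposal C beats every other proposal.

Proposal C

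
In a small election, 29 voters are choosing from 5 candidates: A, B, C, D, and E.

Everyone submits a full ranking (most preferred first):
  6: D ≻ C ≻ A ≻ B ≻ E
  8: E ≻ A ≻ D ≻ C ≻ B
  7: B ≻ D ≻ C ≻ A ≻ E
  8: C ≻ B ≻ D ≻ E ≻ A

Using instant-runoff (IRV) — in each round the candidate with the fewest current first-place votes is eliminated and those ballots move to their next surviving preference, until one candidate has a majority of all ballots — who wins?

Round 1: A 0, B 7, C 8, D 6, E 8. A eliminated.
Round 2: B 7, C 8, D 6, E 8. D eliminated.
Round 3: B 7, C 14, E 8. B eliminated.
Round 4: C 21, E 8. C has a majority (≥15).

C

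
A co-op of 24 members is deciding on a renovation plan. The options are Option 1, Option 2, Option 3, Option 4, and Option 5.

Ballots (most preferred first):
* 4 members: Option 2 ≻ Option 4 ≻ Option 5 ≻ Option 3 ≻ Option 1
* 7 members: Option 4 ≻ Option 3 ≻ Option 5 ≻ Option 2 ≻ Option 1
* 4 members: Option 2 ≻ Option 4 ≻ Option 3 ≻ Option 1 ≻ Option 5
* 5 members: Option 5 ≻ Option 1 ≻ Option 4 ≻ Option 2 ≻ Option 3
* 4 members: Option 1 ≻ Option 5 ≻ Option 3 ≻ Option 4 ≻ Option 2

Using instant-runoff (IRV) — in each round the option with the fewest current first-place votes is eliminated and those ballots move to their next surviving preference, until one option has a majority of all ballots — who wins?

Option 5

Round 1: Option 1 4, Option 2 8, Option 3 0, Option 4 7, Option 5 5. Option 3 eliminated.
Round 2: Option 1 4, Option 2 8, Option 4 7, Option 5 5. Option 1 eliminated.
Round 3: Option 2 8, Option 4 7, Option 5 9. Option 4 eliminated.
Round 4: Option 2 8, Option 5 16. Option 5 has a majority (≥13).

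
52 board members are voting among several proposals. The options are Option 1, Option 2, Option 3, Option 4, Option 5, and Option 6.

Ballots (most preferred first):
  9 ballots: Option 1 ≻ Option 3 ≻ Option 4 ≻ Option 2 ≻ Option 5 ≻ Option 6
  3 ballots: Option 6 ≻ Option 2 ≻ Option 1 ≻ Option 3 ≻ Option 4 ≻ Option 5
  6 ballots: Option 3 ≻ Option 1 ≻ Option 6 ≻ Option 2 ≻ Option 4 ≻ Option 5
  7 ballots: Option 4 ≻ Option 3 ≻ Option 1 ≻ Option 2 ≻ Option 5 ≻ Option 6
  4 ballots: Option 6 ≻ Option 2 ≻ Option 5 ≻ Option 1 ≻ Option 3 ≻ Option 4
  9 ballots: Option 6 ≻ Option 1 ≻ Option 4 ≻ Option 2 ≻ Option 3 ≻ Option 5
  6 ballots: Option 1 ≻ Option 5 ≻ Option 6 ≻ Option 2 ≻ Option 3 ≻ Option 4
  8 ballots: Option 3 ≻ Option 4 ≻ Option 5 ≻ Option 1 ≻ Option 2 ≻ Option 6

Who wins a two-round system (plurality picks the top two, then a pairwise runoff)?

Option 1

Round 1 first-place votes: Option 1 15, Option 2 0, Option 3 14, Option 4 7, Option 5 0, Option 6 16. Option 6 and Option 1 advance.
Runoff: Option 6 is ranked above Option 1 on 16 ballots, Option 1 above Option 6 on 36.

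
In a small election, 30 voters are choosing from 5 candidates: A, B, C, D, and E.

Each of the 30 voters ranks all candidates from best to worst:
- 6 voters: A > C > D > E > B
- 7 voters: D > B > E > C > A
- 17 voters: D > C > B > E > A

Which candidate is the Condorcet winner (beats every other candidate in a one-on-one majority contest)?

D

D vs A: 24–6
D vs B: 30–0
D vs C: 24–6
D vs E: 30–0
D beats every other candidate.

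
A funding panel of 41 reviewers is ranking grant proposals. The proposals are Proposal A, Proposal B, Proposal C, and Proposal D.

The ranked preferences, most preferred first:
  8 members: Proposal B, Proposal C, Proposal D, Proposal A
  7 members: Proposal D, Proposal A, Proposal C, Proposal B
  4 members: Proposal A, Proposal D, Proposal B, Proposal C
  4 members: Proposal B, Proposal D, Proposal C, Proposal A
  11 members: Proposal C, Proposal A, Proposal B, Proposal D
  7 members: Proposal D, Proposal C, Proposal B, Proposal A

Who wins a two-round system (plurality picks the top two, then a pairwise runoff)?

Round 1 first-place votes: Proposal A 4, Proposal B 12, Proposal C 11, Proposal D 14. Proposal D and Proposal B advance.
Runoff: Proposal D is ranked above Proposal B on 18 ballots, Proposal B above Proposal D on 23.

Proposal B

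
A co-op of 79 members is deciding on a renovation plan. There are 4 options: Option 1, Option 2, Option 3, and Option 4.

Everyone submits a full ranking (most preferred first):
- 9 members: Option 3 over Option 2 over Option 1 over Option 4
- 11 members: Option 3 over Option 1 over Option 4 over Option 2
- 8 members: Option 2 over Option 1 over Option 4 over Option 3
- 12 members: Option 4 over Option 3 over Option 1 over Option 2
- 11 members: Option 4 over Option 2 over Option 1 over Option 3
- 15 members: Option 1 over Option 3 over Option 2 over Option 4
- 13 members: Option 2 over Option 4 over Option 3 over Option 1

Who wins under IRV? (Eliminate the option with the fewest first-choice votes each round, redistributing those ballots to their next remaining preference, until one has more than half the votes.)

Option 4

Round 1: Option 1 15, Option 2 21, Option 3 20, Option 4 23. Option 1 eliminated.
Round 2: Option 2 21, Option 3 35, Option 4 23. Option 2 eliminated.
Round 3: Option 3 35, Option 4 44. Option 4 has a majority (≥40).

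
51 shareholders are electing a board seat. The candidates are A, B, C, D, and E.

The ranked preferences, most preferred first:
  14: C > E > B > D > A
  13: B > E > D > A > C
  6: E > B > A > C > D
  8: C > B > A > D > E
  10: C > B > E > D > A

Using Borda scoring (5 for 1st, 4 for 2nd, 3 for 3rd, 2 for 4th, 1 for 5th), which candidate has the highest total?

B

A: 14×1 + 13×2 + 6×3 + 8×3 + 10×1 = 92
B: 14×3 + 13×5 + 6×4 + 8×4 + 10×4 = 203
C: 14×5 + 13×1 + 6×2 + 8×5 + 10×5 = 185
D: 14×2 + 13×3 + 6×1 + 8×2 + 10×2 = 109
E: 14×4 + 13×4 + 6×5 + 8×1 + 10×3 = 176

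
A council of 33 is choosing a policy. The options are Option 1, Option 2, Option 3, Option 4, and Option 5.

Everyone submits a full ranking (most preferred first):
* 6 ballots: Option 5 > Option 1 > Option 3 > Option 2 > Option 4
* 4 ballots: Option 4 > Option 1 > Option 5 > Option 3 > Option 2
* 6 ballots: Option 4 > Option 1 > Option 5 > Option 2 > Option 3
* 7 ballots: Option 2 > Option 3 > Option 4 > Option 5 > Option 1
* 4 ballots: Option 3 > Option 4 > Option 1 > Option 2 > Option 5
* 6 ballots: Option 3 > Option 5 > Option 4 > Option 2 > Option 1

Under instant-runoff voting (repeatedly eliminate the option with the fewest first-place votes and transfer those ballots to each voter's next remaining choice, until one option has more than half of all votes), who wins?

Round 1: Option 1 0, Option 2 7, Option 3 10, Option 4 10, Option 5 6. Option 1 eliminated.
Round 2: Option 2 7, Option 3 10, Option 4 10, Option 5 6. Option 5 eliminated.
Round 3: Option 2 7, Option 3 16, Option 4 10. Option 2 eliminated.
Round 4: Option 3 23, Option 4 10. Option 3 has a majority (≥17).

Option 3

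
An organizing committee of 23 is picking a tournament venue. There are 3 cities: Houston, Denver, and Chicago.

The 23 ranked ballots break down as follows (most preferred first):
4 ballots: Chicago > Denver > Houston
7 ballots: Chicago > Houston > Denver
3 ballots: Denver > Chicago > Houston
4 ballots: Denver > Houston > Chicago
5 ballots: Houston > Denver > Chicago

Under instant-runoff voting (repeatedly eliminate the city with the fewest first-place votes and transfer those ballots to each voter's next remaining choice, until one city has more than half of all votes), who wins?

Denver

Round 1: Houston 5, Denver 7, Chicago 11. Houston eliminated.
Round 2: Denver 12, Chicago 11. Denver has a majority (≥12).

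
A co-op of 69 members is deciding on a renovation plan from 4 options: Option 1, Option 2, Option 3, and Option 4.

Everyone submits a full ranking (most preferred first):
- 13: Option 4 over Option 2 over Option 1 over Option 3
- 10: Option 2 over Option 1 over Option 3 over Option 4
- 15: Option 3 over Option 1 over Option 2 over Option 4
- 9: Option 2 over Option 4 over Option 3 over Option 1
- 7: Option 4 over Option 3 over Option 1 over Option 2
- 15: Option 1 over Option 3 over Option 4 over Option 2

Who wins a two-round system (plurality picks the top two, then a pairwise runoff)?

Round 1 first-place votes: Option 1 15, Option 2 19, Option 3 15, Option 4 20. Option 4 and Option 2 advance.
Runoff: Option 4 is ranked above Option 2 on 35 ballots, Option 2 above Option 4 on 34.

Option 4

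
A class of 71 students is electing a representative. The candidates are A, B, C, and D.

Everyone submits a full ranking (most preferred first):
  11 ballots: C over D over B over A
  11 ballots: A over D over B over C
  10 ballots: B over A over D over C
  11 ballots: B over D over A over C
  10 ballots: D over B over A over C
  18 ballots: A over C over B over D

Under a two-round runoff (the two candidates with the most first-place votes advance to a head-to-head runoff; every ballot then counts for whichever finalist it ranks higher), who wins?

Round 1 first-place votes: A 29, B 21, C 11, D 10. A and B advance.
Runoff: A is ranked above B on 29 ballots, B above A on 42.

B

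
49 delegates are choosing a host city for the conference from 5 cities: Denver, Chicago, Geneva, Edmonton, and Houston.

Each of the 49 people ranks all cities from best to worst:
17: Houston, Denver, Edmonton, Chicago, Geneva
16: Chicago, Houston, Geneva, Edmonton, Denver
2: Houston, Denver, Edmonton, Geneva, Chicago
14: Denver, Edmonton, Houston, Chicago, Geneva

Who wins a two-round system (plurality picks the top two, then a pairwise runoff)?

Houston

Round 1 first-place votes: Denver 14, Chicago 16, Geneva 0, Edmonton 0, Houston 19. Houston and Chicago advance.
Runoff: Houston is ranked above Chicago on 33 ballots, Chicago above Houston on 16.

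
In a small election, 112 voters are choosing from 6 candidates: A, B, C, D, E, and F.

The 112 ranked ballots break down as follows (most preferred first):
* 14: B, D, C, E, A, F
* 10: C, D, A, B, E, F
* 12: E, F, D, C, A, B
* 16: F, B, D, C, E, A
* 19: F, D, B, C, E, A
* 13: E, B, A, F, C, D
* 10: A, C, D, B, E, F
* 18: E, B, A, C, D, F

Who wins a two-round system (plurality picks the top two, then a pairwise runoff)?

E

Round 1 first-place votes: A 10, B 14, C 10, D 0, E 43, F 35. E and F advance.
Runoff: E is ranked above F on 77 ballots, F above E on 35.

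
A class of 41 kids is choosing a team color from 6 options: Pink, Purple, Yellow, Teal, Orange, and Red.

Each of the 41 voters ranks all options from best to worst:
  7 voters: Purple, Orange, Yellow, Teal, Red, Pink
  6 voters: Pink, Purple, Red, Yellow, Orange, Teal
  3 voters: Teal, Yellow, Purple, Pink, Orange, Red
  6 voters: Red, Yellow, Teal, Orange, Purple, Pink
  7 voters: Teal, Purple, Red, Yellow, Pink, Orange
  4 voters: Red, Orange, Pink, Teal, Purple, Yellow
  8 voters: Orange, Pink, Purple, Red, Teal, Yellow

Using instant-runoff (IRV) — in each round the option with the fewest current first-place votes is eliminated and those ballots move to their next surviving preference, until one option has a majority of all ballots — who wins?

Purple

Round 1: Pink 6, Purple 7, Yellow 0, Teal 10, Orange 8, Red 10. Yellow eliminated.
Round 2: Pink 6, Purple 7, Teal 10, Orange 8, Red 10. Pink eliminated.
Round 3: Purple 13, Teal 10, Orange 8, Red 10. Orange eliminated.
Round 4: Purple 21, Teal 10, Red 10. Purple has a majority (≥21).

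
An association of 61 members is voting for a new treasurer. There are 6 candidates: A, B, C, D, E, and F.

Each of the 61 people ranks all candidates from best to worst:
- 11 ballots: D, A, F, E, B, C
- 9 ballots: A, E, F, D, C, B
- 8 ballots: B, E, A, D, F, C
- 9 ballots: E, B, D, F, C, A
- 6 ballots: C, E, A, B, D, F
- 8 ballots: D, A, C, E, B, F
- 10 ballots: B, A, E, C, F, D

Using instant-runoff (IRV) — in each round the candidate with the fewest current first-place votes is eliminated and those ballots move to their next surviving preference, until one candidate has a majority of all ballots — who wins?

E

Round 1: A 9, B 18, C 6, D 19, E 9, F 0. F eliminated.
Round 2: A 9, B 18, C 6, D 19, E 9. C eliminated.
Round 3: A 9, B 18, D 19, E 15. A eliminated.
Round 4: B 18, D 19, E 24. B eliminated.
Round 5: D 19, E 42. E has a majority (≥31).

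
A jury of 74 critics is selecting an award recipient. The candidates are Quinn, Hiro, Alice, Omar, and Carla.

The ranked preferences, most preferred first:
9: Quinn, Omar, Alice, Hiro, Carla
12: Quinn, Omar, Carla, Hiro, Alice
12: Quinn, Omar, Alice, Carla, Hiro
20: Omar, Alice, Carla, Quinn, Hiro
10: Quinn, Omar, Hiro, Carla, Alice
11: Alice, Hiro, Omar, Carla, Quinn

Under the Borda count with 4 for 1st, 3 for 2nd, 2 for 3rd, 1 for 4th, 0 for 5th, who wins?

Quinn: 9×4 + 12×4 + 12×4 + 20×1 + 10×4 + 11×0 = 192
Hiro: 9×1 + 12×1 + 12×0 + 20×0 + 10×2 + 11×3 = 74
Alice: 9×2 + 12×0 + 12×2 + 20×3 + 10×0 + 11×4 = 146
Omar: 9×3 + 12×3 + 12×3 + 20×4 + 10×3 + 11×2 = 231
Carla: 9×0 + 12×2 + 12×1 + 20×2 + 10×1 + 11×1 = 97

Omar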